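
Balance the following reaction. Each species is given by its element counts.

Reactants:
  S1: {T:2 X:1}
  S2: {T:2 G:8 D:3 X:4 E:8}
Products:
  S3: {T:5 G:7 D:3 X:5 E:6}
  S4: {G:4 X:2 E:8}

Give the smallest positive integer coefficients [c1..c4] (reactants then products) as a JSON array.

Coefficients: [6, 4, 4, 1]

T: 6·2+4·2 = 20 | 4·5+1·0 = 20
G: 6·0+4·8 = 32 | 4·7+1·4 = 32
D: 6·0+4·3 = 12 | 4·3+1·0 = 12
X: 6·1+4·4 = 22 | 4·5+1·2 = 22
E: 6·0+4·8 = 32 | 4·6+1·8 = 32
gcd(6,4,4,1) = 1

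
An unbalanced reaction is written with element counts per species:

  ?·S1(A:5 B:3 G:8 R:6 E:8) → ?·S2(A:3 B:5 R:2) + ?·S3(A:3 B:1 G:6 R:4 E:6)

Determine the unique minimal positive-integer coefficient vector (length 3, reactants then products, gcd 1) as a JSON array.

A: 3·5 = 15 | 1·3+4·3 = 15
B: 3·3 = 9 | 1·5+4·1 = 9
G: 3·8 = 24 | 1·0+4·6 = 24
R: 3·6 = 18 | 1·2+4·4 = 18
E: 3·8 = 24 | 1·0+4·6 = 24
gcd(3,1,4) = 1

Coefficients: [3, 1, 4]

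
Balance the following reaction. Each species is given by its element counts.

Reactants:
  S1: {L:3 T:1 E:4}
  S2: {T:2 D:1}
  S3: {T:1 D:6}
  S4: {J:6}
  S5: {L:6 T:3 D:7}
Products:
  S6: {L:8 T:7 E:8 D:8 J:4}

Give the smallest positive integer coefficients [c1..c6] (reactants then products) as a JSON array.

L: 6·3+5·0+2·0+2·0+1·6 = 24 | 3·8 = 24
T: 6·1+5·2+2·1+2·0+1·3 = 21 | 3·7 = 21
E: 6·4+5·0+2·0+2·0+1·0 = 24 | 3·8 = 24
D: 6·0+5·1+2·6+2·0+1·7 = 24 | 3·8 = 24
J: 6·0+5·0+2·0+2·6+1·0 = 12 | 3·4 = 12
gcd(6,5,2,2,1,3) = 1

Coefficients: [6, 5, 2, 2, 1, 3]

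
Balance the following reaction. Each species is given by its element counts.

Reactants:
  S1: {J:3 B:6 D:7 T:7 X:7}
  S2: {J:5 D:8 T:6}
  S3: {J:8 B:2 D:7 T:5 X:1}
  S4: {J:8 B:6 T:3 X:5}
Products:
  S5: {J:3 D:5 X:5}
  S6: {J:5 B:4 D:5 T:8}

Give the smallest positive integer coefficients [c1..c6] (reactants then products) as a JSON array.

Coefficients: [2, 3, 1, 1, 4, 5]

J: 2·3+3·5+1·8+1·8 = 37 | 4·3+5·5 = 37
B: 2·6+3·0+1·2+1·6 = 20 | 4·0+5·4 = 20
D: 2·7+3·8+1·7+1·0 = 45 | 4·5+5·5 = 45
T: 2·7+3·6+1·5+1·3 = 40 | 4·0+5·8 = 40
X: 2·7+3·0+1·1+1·5 = 20 | 4·5+5·0 = 20
gcd(2,3,1,1,4,5) = 1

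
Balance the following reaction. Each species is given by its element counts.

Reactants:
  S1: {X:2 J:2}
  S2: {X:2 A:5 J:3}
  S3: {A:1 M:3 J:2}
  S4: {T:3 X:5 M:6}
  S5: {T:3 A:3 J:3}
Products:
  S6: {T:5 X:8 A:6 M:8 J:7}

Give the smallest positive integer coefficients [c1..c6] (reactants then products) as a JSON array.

T: 5·0+4·0+4·0+6·3+4·3 = 30 | 6·5 = 30
X: 5·2+4·2+4·0+6·5+4·0 = 48 | 6·8 = 48
A: 5·0+4·5+4·1+6·0+4·3 = 36 | 6·6 = 36
M: 5·0+4·0+4·3+6·6+4·0 = 48 | 6·8 = 48
J: 5·2+4·3+4·2+6·0+4·3 = 42 | 6·7 = 42
gcd(5,4,4,6,4,6) = 1

Coefficients: [5, 4, 4, 6, 4, 6]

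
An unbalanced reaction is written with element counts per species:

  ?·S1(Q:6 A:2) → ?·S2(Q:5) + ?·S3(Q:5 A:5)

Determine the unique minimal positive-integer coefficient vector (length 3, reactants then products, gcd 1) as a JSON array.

Coefficients: [5, 4, 2]

Q: 5·6 = 30 | 4·5+2·5 = 30
A: 5·2 = 10 | 4·0+2·5 = 10
gcd(5,4,2) = 1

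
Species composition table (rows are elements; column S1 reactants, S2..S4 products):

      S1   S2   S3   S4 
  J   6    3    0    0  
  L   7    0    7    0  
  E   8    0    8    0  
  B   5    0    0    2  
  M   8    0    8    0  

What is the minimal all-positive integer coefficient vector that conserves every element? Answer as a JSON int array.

Coefficients: [2, 4, 2, 5]

J: 2·6 = 12 | 4·3+2·0+5·0 = 12
L: 2·7 = 14 | 4·0+2·7+5·0 = 14
E: 2·8 = 16 | 4·0+2·8+5·0 = 16
B: 2·5 = 10 | 4·0+2·0+5·2 = 10
M: 2·8 = 16 | 4·0+2·8+5·0 = 16
gcd(2,4,2,5) = 1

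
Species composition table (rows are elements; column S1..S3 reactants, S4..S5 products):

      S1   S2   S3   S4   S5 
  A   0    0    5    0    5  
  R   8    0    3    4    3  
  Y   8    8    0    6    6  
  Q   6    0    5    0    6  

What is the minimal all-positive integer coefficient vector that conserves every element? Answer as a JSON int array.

Coefficients: [1, 5, 6, 2, 6]

A: 1·0+5·0+6·5 = 30 | 2·0+6·5 = 30
R: 1·8+5·0+6·3 = 26 | 2·4+6·3 = 26
Y: 1·8+5·8+6·0 = 48 | 2·6+6·6 = 48
Q: 1·6+5·0+6·5 = 36 | 2·0+6·6 = 36
gcd(1,5,6,2,6) = 1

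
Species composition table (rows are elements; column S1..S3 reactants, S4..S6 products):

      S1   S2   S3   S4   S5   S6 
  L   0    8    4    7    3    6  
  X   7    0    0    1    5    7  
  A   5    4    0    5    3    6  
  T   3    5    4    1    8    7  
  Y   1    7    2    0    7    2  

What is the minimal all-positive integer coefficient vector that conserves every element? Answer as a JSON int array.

Coefficients: [6, 3, 6, 3, 5, 2]

L: 6·0+3·8+6·4 = 48 | 3·7+5·3+2·6 = 48
X: 6·7+3·0+6·0 = 42 | 3·1+5·5+2·7 = 42
A: 6·5+3·4+6·0 = 42 | 3·5+5·3+2·6 = 42
T: 6·3+3·5+6·4 = 57 | 3·1+5·8+2·7 = 57
Y: 6·1+3·7+6·2 = 39 | 3·0+5·7+2·2 = 39
gcd(6,3,6,3,5,2) = 1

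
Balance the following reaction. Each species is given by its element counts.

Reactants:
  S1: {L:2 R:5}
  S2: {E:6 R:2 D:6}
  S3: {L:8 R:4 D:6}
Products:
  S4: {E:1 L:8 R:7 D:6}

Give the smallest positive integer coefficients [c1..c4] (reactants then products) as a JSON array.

Coefficients: [4, 1, 5, 6]

E: 4·0+1·6+5·0 = 6 | 6·1 = 6
L: 4·2+1·0+5·8 = 48 | 6·8 = 48
R: 4·5+1·2+5·4 = 42 | 6·7 = 42
D: 4·0+1·6+5·6 = 36 | 6·6 = 36
gcd(4,1,5,6) = 1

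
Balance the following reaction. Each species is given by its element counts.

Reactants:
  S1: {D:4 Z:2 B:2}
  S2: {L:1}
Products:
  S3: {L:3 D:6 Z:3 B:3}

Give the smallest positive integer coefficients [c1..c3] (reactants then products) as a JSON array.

Coefficients: [3, 6, 2]

L: 3·0+6·1 = 6 | 2·3 = 6
D: 3·4+6·0 = 12 | 2·6 = 12
Z: 3·2+6·0 = 6 | 2·3 = 6
B: 3·2+6·0 = 6 | 2·3 = 6
gcd(3,6,2) = 1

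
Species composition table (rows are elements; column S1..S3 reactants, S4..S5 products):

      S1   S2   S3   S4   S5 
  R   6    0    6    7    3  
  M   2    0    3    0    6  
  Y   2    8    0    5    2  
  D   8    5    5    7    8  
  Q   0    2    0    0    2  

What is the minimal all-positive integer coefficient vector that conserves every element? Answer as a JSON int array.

R: 3·6+4·0+6·6 = 54 | 6·7+4·3 = 54
M: 3·2+4·0+6·3 = 24 | 6·0+4·6 = 24
Y: 3·2+4·8+6·0 = 38 | 6·5+4·2 = 38
D: 3·8+4·5+6·5 = 74 | 6·7+4·8 = 74
Q: 3·0+4·2+6·0 = 8 | 6·0+4·2 = 8
gcd(3,4,6,6,4) = 1

Coefficients: [3, 4, 6, 6, 4]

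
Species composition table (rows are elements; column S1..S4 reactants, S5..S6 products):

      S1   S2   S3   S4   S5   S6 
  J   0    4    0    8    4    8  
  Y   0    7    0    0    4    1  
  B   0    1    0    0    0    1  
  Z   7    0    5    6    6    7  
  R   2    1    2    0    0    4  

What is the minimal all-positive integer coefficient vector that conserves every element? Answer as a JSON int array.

J: 2·0+4·4+4·0+5·8 = 56 | 6·4+4·8 = 56
Y: 2·0+4·7+4·0+5·0 = 28 | 6·4+4·1 = 28
B: 2·0+4·1+4·0+5·0 = 4 | 6·0+4·1 = 4
Z: 2·7+4·0+4·5+5·6 = 64 | 6·6+4·7 = 64
R: 2·2+4·1+4·2+5·0 = 16 | 6·0+4·4 = 16
gcd(2,4,4,5,6,4) = 1

Coefficients: [2, 4, 4, 5, 6, 4]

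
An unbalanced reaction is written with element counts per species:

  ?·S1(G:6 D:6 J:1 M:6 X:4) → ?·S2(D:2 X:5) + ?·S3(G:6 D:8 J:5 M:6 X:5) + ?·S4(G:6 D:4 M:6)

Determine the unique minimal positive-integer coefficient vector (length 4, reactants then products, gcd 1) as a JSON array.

Coefficients: [5, 3, 1, 4]

G: 5·6 = 30 | 3·0+1·6+4·6 = 30
D: 5·6 = 30 | 3·2+1·8+4·4 = 30
J: 5·1 = 5 | 3·0+1·5+4·0 = 5
M: 5·6 = 30 | 3·0+1·6+4·6 = 30
X: 5·4 = 20 | 3·5+1·5+4·0 = 20
gcd(5,3,1,4) = 1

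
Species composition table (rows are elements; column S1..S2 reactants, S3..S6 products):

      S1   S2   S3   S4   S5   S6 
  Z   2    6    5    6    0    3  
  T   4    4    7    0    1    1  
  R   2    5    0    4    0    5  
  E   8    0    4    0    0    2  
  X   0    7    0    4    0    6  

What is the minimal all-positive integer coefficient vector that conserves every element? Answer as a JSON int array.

Z: 2·2+4·6 = 28 | 2·5+1·6+6·0+4·3 = 28
T: 2·4+4·4 = 24 | 2·7+1·0+6·1+4·1 = 24
R: 2·2+4·5 = 24 | 2·0+1·4+6·0+4·5 = 24
E: 2·8+4·0 = 16 | 2·4+1·0+6·0+4·2 = 16
X: 2·0+4·7 = 28 | 2·0+1·4+6·0+4·6 = 28
gcd(2,4,2,1,6,4) = 1

Coefficients: [2, 4, 2, 1, 6, 4]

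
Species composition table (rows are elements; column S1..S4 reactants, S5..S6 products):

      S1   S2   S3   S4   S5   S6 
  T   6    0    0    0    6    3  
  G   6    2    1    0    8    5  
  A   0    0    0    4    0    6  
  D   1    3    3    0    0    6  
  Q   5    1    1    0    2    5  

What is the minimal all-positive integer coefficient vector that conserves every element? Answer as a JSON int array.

T: 3·6+3·0+4·0+6·0 = 18 | 1·6+4·3 = 18
G: 3·6+3·2+4·1+6·0 = 28 | 1·8+4·5 = 28
A: 3·0+3·0+4·0+6·4 = 24 | 1·0+4·6 = 24
D: 3·1+3·3+4·3+6·0 = 24 | 1·0+4·6 = 24
Q: 3·5+3·1+4·1+6·0 = 22 | 1·2+4·5 = 22
gcd(3,3,4,6,1,4) = 1

Coefficients: [3, 3, 4, 6, 1, 4]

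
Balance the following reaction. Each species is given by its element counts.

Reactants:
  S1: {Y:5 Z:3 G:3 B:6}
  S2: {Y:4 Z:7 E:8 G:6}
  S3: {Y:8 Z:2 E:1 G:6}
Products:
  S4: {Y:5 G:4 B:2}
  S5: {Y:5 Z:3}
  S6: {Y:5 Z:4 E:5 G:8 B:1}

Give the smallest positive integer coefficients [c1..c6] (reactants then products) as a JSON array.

Coefficients: [2, 3, 6, 3, 5, 6]

Y: 2·5+3·4+6·8 = 70 | 3·5+5·5+6·5 = 70
Z: 2·3+3·7+6·2 = 39 | 3·0+5·3+6·4 = 39
E: 2·0+3·8+6·1 = 30 | 3·0+5·0+6·5 = 30
G: 2·3+3·6+6·6 = 60 | 3·4+5·0+6·8 = 60
B: 2·6+3·0+6·0 = 12 | 3·2+5·0+6·1 = 12
gcd(2,3,6,3,5,6) = 1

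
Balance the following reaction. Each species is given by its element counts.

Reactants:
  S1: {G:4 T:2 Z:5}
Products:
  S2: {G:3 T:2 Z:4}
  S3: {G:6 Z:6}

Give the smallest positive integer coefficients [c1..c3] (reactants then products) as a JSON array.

Coefficients: [6, 6, 1]

G: 6·4 = 24 | 6·3+1·6 = 24
T: 6·2 = 12 | 6·2+1·0 = 12
Z: 6·5 = 30 | 6·4+1·6 = 30
gcd(6,6,1) = 1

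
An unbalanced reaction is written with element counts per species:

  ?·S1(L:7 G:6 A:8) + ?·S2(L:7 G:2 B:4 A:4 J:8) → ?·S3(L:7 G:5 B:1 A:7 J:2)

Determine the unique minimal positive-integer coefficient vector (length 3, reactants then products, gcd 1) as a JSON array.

Coefficients: [3, 1, 4]

L: 3·7+1·7 = 28 | 4·7 = 28
G: 3·6+1·2 = 20 | 4·5 = 20
B: 3·0+1·4 = 4 | 4·1 = 4
A: 3·8+1·4 = 28 | 4·7 = 28
J: 3·0+1·8 = 8 | 4·2 = 8
gcd(3,1,4) = 1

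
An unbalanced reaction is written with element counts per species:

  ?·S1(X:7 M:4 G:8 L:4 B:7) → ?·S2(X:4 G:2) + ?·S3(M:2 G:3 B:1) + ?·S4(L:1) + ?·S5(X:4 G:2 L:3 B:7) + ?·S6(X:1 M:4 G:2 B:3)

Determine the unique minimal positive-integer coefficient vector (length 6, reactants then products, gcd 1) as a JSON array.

Coefficients: [3, 3, 4, 6, 2, 1]

X: 3·7 = 21 | 3·4+4·0+6·0+2·4+1·1 = 21
M: 3·4 = 12 | 3·0+4·2+6·0+2·0+1·4 = 12
G: 3·8 = 24 | 3·2+4·3+6·0+2·2+1·2 = 24
L: 3·4 = 12 | 3·0+4·0+6·1+2·3+1·0 = 12
B: 3·7 = 21 | 3·0+4·1+6·0+2·7+1·3 = 21
gcd(3,3,4,6,2,1) = 1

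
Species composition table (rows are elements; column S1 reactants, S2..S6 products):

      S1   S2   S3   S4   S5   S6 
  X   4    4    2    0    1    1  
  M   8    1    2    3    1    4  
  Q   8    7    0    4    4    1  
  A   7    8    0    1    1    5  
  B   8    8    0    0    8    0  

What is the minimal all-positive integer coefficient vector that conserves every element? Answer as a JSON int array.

Coefficients: [6, 1, 5, 4, 5, 5]

X: 6·4 = 24 | 1·4+5·2+4·0+5·1+5·1 = 24
M: 6·8 = 48 | 1·1+5·2+4·3+5·1+5·4 = 48
Q: 6·8 = 48 | 1·7+5·0+4·4+5·4+5·1 = 48
A: 6·7 = 42 | 1·8+5·0+4·1+5·1+5·5 = 42
B: 6·8 = 48 | 1·8+5·0+4·0+5·8+5·0 = 48
gcd(6,1,5,4,5,5) = 1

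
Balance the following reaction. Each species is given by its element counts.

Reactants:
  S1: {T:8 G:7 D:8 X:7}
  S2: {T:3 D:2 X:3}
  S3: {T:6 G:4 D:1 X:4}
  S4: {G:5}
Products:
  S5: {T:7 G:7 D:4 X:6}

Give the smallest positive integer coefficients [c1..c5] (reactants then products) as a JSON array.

T: 1·8+5·3+2·6+4·0 = 35 | 5·7 = 35
G: 1·7+5·0+2·4+4·5 = 35 | 5·7 = 35
D: 1·8+5·2+2·1+4·0 = 20 | 5·4 = 20
X: 1·7+5·3+2·4+4·0 = 30 | 5·6 = 30
gcd(1,5,2,4,5) = 1

Coefficients: [1, 5, 2, 4, 5]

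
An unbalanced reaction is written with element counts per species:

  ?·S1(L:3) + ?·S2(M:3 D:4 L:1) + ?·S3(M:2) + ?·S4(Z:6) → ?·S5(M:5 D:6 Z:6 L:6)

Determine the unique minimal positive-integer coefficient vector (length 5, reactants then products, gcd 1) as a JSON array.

Coefficients: [6, 6, 1, 4, 4]

M: 6·0+6·3+1·2+4·0 = 20 | 4·5 = 20
D: 6·0+6·4+1·0+4·0 = 24 | 4·6 = 24
Z: 6·0+6·0+1·0+4·6 = 24 | 4·6 = 24
L: 6·3+6·1+1·0+4·0 = 24 | 4·6 = 24
gcd(6,6,1,4,4) = 1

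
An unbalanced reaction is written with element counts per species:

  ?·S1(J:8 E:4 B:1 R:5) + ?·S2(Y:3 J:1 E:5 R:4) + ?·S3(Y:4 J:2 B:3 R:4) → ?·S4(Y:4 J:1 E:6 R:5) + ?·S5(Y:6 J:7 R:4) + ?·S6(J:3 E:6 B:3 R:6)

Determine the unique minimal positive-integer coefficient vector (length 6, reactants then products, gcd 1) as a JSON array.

Y: 3·0+6·3+3·4 = 30 | 3·4+3·6+4·0 = 30
J: 3·8+6·1+3·2 = 36 | 3·1+3·7+4·3 = 36
E: 3·4+6·5+3·0 = 42 | 3·6+3·0+4·6 = 42
B: 3·1+6·0+3·3 = 12 | 3·0+3·0+4·3 = 12
R: 3·5+6·4+3·4 = 51 | 3·5+3·4+4·6 = 51
gcd(3,6,3,3,3,4) = 1

Coefficients: [3, 6, 3, 3, 3, 4]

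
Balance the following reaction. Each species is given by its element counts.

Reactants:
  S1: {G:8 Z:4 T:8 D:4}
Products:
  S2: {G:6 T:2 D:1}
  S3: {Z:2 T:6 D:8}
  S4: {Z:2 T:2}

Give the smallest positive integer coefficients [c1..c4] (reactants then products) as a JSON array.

G: 3·8 = 24 | 4·6+1·0+5·0 = 24
Z: 3·4 = 12 | 4·0+1·2+5·2 = 12
T: 3·8 = 24 | 4·2+1·6+5·2 = 24
D: 3·4 = 12 | 4·1+1·8+5·0 = 12
gcd(3,4,1,5) = 1

Coefficients: [3, 4, 1, 5]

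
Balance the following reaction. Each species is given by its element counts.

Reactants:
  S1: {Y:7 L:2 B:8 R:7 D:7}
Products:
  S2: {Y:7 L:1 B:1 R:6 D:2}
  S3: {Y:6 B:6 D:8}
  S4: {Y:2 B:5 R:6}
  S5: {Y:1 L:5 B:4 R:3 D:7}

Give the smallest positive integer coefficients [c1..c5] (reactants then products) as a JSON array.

Y: 6·7 = 42 | 2·7+3·6+4·2+2·1 = 42
L: 6·2 = 12 | 2·1+3·0+4·0+2·5 = 12
B: 6·8 = 48 | 2·1+3·6+4·5+2·4 = 48
R: 6·7 = 42 | 2·6+3·0+4·6+2·3 = 42
D: 6·7 = 42 | 2·2+3·8+4·0+2·7 = 42
gcd(6,2,3,4,2) = 1

Coefficients: [6, 2, 3, 4, 2]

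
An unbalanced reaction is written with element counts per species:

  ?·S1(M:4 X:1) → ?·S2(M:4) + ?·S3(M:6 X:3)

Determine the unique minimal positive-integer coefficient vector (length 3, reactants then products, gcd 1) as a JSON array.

M: 6·4 = 24 | 3·4+2·6 = 24
X: 6·1 = 6 | 3·0+2·3 = 6
gcd(6,3,2) = 1

Coefficients: [6, 3, 2]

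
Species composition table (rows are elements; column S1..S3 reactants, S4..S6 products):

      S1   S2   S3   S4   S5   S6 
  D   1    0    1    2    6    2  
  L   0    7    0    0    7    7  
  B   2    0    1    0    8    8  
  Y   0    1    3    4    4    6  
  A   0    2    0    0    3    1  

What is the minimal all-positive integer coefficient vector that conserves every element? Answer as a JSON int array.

Coefficients: [6, 2, 4, 1, 1, 1]

D: 6·1+2·0+4·1 = 10 | 1·2+1·6+1·2 = 10
L: 6·0+2·7+4·0 = 14 | 1·0+1·7+1·7 = 14
B: 6·2+2·0+4·1 = 16 | 1·0+1·8+1·8 = 16
Y: 6·0+2·1+4·3 = 14 | 1·4+1·4+1·6 = 14
A: 6·0+2·2+4·0 = 4 | 1·0+1·3+1·1 = 4
gcd(6,2,4,1,1,1) = 1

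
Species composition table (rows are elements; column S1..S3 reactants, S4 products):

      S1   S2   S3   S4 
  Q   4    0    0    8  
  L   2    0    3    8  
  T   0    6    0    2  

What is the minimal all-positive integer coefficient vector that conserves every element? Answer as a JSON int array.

Coefficients: [6, 1, 4, 3]

Q: 6·4+1·0+4·0 = 24 | 3·8 = 24
L: 6·2+1·0+4·3 = 24 | 3·8 = 24
T: 6·0+1·6+4·0 = 6 | 3·2 = 6
gcd(6,1,4,3) = 1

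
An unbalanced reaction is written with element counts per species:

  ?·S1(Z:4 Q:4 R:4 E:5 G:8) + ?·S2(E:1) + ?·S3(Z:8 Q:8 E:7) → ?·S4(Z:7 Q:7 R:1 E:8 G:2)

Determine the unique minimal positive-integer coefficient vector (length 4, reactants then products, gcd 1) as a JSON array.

Z: 1·4+6·0+3·8 = 28 | 4·7 = 28
Q: 1·4+6·0+3·8 = 28 | 4·7 = 28
R: 1·4+6·0+3·0 = 4 | 4·1 = 4
E: 1·5+6·1+3·7 = 32 | 4·8 = 32
G: 1·8+6·0+3·0 = 8 | 4·2 = 8
gcd(1,6,3,4) = 1

Coefficients: [1, 6, 3, 4]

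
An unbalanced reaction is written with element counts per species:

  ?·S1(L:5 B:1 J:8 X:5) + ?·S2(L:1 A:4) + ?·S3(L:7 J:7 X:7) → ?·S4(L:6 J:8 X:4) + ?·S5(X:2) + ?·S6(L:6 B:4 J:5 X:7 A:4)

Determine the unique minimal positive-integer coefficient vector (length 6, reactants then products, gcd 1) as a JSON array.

Coefficients: [4, 1, 3, 6, 5, 1]

L: 4·5+1·1+3·7 = 42 | 6·6+5·0+1·6 = 42
B: 4·1+1·0+3·0 = 4 | 6·0+5·0+1·4 = 4
J: 4·8+1·0+3·7 = 53 | 6·8+5·0+1·5 = 53
X: 4·5+1·0+3·7 = 41 | 6·4+5·2+1·7 = 41
A: 4·0+1·4+3·0 = 4 | 6·0+5·0+1·4 = 4
gcd(4,1,3,6,5,1) = 1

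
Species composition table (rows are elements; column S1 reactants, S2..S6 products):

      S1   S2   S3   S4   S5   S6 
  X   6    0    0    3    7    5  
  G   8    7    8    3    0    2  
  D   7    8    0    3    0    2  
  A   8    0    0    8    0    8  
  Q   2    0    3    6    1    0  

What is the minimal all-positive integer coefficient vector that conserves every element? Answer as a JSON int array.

Coefficients: [5, 3, 1, 1, 1, 4]

X: 5·6 = 30 | 3·0+1·0+1·3+1·7+4·5 = 30
G: 5·8 = 40 | 3·7+1·8+1·3+1·0+4·2 = 40
D: 5·7 = 35 | 3·8+1·0+1·3+1·0+4·2 = 35
A: 5·8 = 40 | 3·0+1·0+1·8+1·0+4·8 = 40
Q: 5·2 = 10 | 3·0+1·3+1·6+1·1+4·0 = 10
gcd(5,3,1,1,1,4) = 1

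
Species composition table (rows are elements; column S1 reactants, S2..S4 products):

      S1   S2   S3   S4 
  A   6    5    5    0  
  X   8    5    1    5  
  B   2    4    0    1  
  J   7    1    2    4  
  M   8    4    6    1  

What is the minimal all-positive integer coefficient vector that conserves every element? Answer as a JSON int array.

Coefficients: [5, 1, 5, 6]

A: 5·6 = 30 | 1·5+5·5+6·0 = 30
X: 5·8 = 40 | 1·5+5·1+6·5 = 40
B: 5·2 = 10 | 1·4+5·0+6·1 = 10
J: 5·7 = 35 | 1·1+5·2+6·4 = 35
M: 5·8 = 40 | 1·4+5·6+6·1 = 40
gcd(5,1,5,6) = 1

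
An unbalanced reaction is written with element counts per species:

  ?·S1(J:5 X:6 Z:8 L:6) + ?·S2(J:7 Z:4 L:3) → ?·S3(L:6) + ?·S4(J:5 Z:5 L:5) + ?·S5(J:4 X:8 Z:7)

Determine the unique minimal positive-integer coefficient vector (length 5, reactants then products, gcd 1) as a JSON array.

J: 4·5+1·7 = 27 | 2·0+3·5+3·4 = 27
X: 4·6+1·0 = 24 | 2·0+3·0+3·8 = 24
Z: 4·8+1·4 = 36 | 2·0+3·5+3·7 = 36
L: 4·6+1·3 = 27 | 2·6+3·5+3·0 = 27
gcd(4,1,2,3,3) = 1

Coefficients: [4, 1, 2, 3, 3]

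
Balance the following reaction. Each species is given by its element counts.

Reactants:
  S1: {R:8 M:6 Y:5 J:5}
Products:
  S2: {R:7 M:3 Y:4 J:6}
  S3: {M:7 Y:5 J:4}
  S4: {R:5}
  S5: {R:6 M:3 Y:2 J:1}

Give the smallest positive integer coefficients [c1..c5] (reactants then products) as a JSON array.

R: 5·8 = 40 | 2·7+3·0+4·5+1·6 = 40
M: 5·6 = 30 | 2·3+3·7+4·0+1·3 = 30
Y: 5·5 = 25 | 2·4+3·5+4·0+1·2 = 25
J: 5·5 = 25 | 2·6+3·4+4·0+1·1 = 25
gcd(5,2,3,4,1) = 1

Coefficients: [5, 2, 3, 4, 1]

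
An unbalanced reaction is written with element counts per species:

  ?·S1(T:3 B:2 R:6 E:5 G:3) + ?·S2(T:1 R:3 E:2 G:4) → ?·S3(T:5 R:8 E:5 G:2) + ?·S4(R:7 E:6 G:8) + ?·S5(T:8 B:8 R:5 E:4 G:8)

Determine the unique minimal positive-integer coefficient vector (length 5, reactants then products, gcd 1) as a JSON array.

Coefficients: [4, 6, 2, 3, 1]

T: 4·3+6·1 = 18 | 2·5+3·0+1·8 = 18
B: 4·2+6·0 = 8 | 2·0+3·0+1·8 = 8
R: 4·6+6·3 = 42 | 2·8+3·7+1·5 = 42
E: 4·5+6·2 = 32 | 2·5+3·6+1·4 = 32
G: 4·3+6·4 = 36 | 2·2+3·8+1·8 = 36
gcd(4,6,2,3,1) = 1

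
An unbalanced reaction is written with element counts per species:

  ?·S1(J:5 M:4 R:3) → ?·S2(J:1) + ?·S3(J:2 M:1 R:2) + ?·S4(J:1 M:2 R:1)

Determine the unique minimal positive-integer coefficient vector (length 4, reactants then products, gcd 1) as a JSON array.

Coefficients: [3, 6, 2, 5]

J: 3·5 = 15 | 6·1+2·2+5·1 = 15
M: 3·4 = 12 | 6·0+2·1+5·2 = 12
R: 3·3 = 9 | 6·0+2·2+5·1 = 9
gcd(3,6,2,5) = 1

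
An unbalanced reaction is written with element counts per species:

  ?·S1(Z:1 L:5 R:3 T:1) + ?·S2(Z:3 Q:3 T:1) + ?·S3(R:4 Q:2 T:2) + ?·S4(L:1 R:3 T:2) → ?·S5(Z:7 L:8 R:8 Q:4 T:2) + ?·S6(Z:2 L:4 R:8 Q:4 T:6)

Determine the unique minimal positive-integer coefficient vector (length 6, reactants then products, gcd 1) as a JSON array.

Z: 6·1+6·3+5·0+6·0 = 24 | 2·7+5·2 = 24
L: 6·5+6·0+5·0+6·1 = 36 | 2·8+5·4 = 36
R: 6·3+6·0+5·4+6·3 = 56 | 2·8+5·8 = 56
Q: 6·0+6·3+5·2+6·0 = 28 | 2·4+5·4 = 28
T: 6·1+6·1+5·2+6·2 = 34 | 2·2+5·6 = 34
gcd(6,6,5,6,2,5) = 1

Coefficients: [6, 6, 5, 6, 2, 5]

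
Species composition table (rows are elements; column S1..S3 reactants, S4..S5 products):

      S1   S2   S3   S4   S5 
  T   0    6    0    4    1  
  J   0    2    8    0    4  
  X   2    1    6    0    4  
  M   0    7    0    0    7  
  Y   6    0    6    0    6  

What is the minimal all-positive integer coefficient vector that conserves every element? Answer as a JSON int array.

Coefficients: [3, 4, 1, 5, 4]

T: 3·0+4·6+1·0 = 24 | 5·4+4·1 = 24
J: 3·0+4·2+1·8 = 16 | 5·0+4·4 = 16
X: 3·2+4·1+1·6 = 16 | 5·0+4·4 = 16
M: 3·0+4·7+1·0 = 28 | 5·0+4·7 = 28
Y: 3·6+4·0+1·6 = 24 | 5·0+4·6 = 24
gcd(3,4,1,5,4) = 1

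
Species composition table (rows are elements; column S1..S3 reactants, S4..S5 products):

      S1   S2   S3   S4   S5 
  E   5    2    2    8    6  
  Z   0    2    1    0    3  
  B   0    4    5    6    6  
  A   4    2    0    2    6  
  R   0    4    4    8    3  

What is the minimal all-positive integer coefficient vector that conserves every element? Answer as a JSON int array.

E: 6·5+3·2+6·2 = 48 | 3·8+4·6 = 48
Z: 6·0+3·2+6·1 = 12 | 3·0+4·3 = 12
B: 6·0+3·4+6·5 = 42 | 3·6+4·6 = 42
A: 6·4+3·2+6·0 = 30 | 3·2+4·6 = 30
R: 6·0+3·4+6·4 = 36 | 3·8+4·3 = 36
gcd(6,3,6,3,4) = 1

Coefficients: [6, 3, 6, 3, 4]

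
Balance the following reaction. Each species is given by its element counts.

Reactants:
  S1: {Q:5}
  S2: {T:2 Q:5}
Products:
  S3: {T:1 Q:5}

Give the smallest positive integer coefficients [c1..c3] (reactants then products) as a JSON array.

Coefficients: [1, 1, 2]

T: 1·0+1·2 = 2 | 2·1 = 2
Q: 1·5+1·5 = 10 | 2·5 = 10
gcd(1,1,2) = 1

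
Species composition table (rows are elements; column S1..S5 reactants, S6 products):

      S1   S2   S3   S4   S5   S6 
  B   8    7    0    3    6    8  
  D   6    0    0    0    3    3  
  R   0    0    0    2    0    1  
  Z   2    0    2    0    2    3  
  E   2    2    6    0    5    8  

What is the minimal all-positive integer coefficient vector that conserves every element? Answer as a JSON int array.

Coefficients: [1, 1, 4, 3, 4, 6]

B: 1·8+1·7+4·0+3·3+4·6 = 48 | 6·8 = 48
D: 1·6+1·0+4·0+3·0+4·3 = 18 | 6·3 = 18
R: 1·0+1·0+4·0+3·2+4·0 = 6 | 6·1 = 6
Z: 1·2+1·0+4·2+3·0+4·2 = 18 | 6·3 = 18
E: 1·2+1·2+4·6+3·0+4·5 = 48 | 6·8 = 48
gcd(1,1,4,3,4,6) = 1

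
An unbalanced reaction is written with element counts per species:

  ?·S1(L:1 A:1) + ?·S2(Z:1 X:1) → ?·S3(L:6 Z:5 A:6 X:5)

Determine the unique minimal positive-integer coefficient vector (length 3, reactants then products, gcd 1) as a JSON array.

L: 6·1+5·0 = 6 | 1·6 = 6
Z: 6·0+5·1 = 5 | 1·5 = 5
A: 6·1+5·0 = 6 | 1·6 = 6
X: 6·0+5·1 = 5 | 1·5 = 5
gcd(6,5,1) = 1

Coefficients: [6, 5, 1]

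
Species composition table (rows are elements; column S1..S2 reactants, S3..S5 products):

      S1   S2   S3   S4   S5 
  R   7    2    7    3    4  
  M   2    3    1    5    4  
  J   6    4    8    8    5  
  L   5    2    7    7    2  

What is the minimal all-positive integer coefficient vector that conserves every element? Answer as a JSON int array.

R: 2·7+6·2 = 26 | 1·7+1·3+4·4 = 26
M: 2·2+6·3 = 22 | 1·1+1·5+4·4 = 22
J: 2·6+6·4 = 36 | 1·8+1·8+4·5 = 36
L: 2·5+6·2 = 22 | 1·7+1·7+4·2 = 22
gcd(2,6,1,1,4) = 1

Coefficients: [2, 6, 1, 1, 4]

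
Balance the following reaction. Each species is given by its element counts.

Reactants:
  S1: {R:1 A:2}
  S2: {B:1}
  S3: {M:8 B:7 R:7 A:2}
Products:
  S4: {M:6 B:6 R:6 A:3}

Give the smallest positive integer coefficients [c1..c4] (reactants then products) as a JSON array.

Coefficients: [3, 3, 3, 4]

M: 3·0+3·0+3·8 = 24 | 4·6 = 24
B: 3·0+3·1+3·7 = 24 | 4·6 = 24
R: 3·1+3·0+3·7 = 24 | 4·6 = 24
A: 3·2+3·0+3·2 = 12 | 4·3 = 12
gcd(3,3,3,4) = 1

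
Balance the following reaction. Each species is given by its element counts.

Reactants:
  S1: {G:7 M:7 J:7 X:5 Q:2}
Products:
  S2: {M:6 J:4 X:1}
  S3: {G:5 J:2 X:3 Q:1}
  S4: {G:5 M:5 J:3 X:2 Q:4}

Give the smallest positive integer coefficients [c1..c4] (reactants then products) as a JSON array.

G: 5·7 = 35 | 5·0+6·5+1·5 = 35
M: 5·7 = 35 | 5·6+6·0+1·5 = 35
J: 5·7 = 35 | 5·4+6·2+1·3 = 35
X: 5·5 = 25 | 5·1+6·3+1·2 = 25
Q: 5·2 = 10 | 5·0+6·1+1·4 = 10
gcd(5,5,6,1) = 1

Coefficients: [5, 5, 6, 1]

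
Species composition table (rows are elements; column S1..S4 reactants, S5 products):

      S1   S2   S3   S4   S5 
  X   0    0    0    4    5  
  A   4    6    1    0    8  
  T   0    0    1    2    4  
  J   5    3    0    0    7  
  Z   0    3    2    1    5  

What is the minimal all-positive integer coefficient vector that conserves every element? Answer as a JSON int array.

X: 5·0+1·0+6·0+5·4 = 20 | 4·5 = 20
A: 5·4+1·6+6·1+5·0 = 32 | 4·8 = 32
T: 5·0+1·0+6·1+5·2 = 16 | 4·4 = 16
J: 5·5+1·3+6·0+5·0 = 28 | 4·7 = 28
Z: 5·0+1·3+6·2+5·1 = 20 | 4·5 = 20
gcd(5,1,6,5,4) = 1

Coefficients: [5, 1, 6, 5, 4]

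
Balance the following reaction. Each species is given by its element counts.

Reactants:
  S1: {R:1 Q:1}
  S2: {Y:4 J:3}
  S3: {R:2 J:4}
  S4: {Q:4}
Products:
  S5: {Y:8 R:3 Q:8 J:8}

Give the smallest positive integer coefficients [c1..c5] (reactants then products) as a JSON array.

Y: 4·0+4·4+1·0+3·0 = 16 | 2·8 = 16
R: 4·1+4·0+1·2+3·0 = 6 | 2·3 = 6
Q: 4·1+4·0+1·0+3·4 = 16 | 2·8 = 16
J: 4·0+4·3+1·4+3·0 = 16 | 2·8 = 16
gcd(4,4,1,3,2) = 1

Coefficients: [4, 4, 1, 3, 2]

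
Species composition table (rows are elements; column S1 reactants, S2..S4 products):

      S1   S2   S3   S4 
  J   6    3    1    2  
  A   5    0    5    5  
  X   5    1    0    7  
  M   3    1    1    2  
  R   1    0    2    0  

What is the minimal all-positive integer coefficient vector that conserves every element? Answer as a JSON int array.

J: 2·6 = 12 | 3·3+1·1+1·2 = 12
A: 2·5 = 10 | 3·0+1·5+1·5 = 10
X: 2·5 = 10 | 3·1+1·0+1·7 = 10
M: 2·3 = 6 | 3·1+1·1+1·2 = 6
R: 2·1 = 2 | 3·0+1·2+1·0 = 2
gcd(2,3,1,1) = 1

Coefficients: [2, 3, 1, 1]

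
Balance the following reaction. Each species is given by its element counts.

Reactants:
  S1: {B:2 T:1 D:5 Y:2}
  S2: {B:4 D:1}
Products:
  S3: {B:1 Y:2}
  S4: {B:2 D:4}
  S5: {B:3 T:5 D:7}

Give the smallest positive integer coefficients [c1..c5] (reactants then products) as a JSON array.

Coefficients: [5, 2, 5, 5, 1]

B: 5·2+2·4 = 18 | 5·1+5·2+1·3 = 18
T: 5·1+2·0 = 5 | 5·0+5·0+1·5 = 5
D: 5·5+2·1 = 27 | 5·0+5·4+1·7 = 27
Y: 5·2+2·0 = 10 | 5·2+5·0+1·0 = 10
gcd(5,2,5,5,1) = 1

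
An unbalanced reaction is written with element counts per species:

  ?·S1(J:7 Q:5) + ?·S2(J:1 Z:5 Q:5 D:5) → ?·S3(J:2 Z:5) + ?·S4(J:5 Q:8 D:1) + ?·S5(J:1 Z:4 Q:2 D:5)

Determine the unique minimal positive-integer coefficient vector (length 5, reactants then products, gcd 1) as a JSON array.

Coefficients: [4, 6, 2, 5, 5]

J: 4·7+6·1 = 34 | 2·2+5·5+5·1 = 34
Z: 4·0+6·5 = 30 | 2·5+5·0+5·4 = 30
Q: 4·5+6·5 = 50 | 2·0+5·8+5·2 = 50
D: 4·0+6·5 = 30 | 2·0+5·1+5·5 = 30
gcd(4,6,2,5,5) = 1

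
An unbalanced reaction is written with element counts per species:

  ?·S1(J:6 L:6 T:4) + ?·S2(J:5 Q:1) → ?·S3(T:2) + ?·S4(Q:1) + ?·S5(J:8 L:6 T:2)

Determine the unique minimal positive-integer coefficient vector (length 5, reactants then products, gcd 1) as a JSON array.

Coefficients: [5, 2, 5, 2, 5]

J: 5·6+2·5 = 40 | 5·0+2·0+5·8 = 40
L: 5·6+2·0 = 30 | 5·0+2·0+5·6 = 30
Q: 5·0+2·1 = 2 | 5·0+2·1+5·0 = 2
T: 5·4+2·0 = 20 | 5·2+2·0+5·2 = 20
gcd(5,2,5,2,5) = 1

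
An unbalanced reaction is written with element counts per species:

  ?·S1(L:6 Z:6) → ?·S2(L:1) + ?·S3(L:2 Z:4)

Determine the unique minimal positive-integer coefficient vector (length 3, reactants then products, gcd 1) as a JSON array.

L: 2·6 = 12 | 6·1+3·2 = 12
Z: 2·6 = 12 | 6·0+3·4 = 12
gcd(2,6,3) = 1

Coefficients: [2, 6, 3]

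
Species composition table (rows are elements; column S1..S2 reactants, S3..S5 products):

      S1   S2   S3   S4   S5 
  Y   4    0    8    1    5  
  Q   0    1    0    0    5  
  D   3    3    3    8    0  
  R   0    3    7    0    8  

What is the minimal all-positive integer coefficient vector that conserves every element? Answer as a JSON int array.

Coefficients: [4, 5, 1, 3, 1]

Y: 4·4+5·0 = 16 | 1·8+3·1+1·5 = 16
Q: 4·0+5·1 = 5 | 1·0+3·0+1·5 = 5
D: 4·3+5·3 = 27 | 1·3+3·8+1·0 = 27
R: 4·0+5·3 = 15 | 1·7+3·0+1·8 = 15
gcd(4,5,1,3,1) = 1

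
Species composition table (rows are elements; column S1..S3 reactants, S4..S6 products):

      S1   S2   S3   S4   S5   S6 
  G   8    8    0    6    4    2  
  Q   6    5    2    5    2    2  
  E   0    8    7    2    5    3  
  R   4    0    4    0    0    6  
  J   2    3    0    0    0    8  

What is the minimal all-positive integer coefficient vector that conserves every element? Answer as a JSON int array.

G: 2·8+4·8+1·0 = 48 | 4·6+5·4+2·2 = 48
Q: 2·6+4·5+1·2 = 34 | 4·5+5·2+2·2 = 34
E: 2·0+4·8+1·7 = 39 | 4·2+5·5+2·3 = 39
R: 2·4+4·0+1·4 = 12 | 4·0+5·0+2·6 = 12
J: 2·2+4·3+1·0 = 16 | 4·0+5·0+2·8 = 16
gcd(2,4,1,4,5,2) = 1

Coefficients: [2, 4, 1, 4, 5, 2]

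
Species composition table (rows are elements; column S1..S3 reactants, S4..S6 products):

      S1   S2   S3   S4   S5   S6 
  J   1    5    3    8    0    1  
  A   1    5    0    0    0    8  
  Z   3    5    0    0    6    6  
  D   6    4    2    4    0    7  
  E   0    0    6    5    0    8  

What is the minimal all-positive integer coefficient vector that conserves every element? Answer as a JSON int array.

Coefficients: [1, 3, 6, 4, 1, 2]

J: 1·1+3·5+6·3 = 34 | 4·8+1·0+2·1 = 34
A: 1·1+3·5+6·0 = 16 | 4·0+1·0+2·8 = 16
Z: 1·3+3·5+6·0 = 18 | 4·0+1·6+2·6 = 18
D: 1·6+3·4+6·2 = 30 | 4·4+1·0+2·7 = 30
E: 1·0+3·0+6·6 = 36 | 4·5+1·0+2·8 = 36
gcd(1,3,6,4,1,2) = 1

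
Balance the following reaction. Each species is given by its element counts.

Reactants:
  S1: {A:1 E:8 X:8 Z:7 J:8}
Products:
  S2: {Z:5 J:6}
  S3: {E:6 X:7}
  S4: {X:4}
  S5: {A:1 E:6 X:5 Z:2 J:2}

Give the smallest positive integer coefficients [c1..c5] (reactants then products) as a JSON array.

Coefficients: [6, 6, 2, 1, 6]

A: 6·1 = 6 | 6·0+2·0+1·0+6·1 = 6
E: 6·8 = 48 | 6·0+2·6+1·0+6·6 = 48
X: 6·8 = 48 | 6·0+2·7+1·4+6·5 = 48
Z: 6·7 = 42 | 6·5+2·0+1·0+6·2 = 42
J: 6·8 = 48 | 6·6+2·0+1·0+6·2 = 48
gcd(6,6,2,1,6) = 1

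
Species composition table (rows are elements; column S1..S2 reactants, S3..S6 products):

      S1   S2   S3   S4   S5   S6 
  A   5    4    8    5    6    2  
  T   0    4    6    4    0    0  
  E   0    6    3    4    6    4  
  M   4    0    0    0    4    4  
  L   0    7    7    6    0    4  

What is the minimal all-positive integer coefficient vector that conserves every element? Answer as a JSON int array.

Coefficients: [3, 4, 2, 1, 1, 2]

A: 3·5+4·4 = 31 | 2·8+1·5+1·6+2·2 = 31
T: 3·0+4·4 = 16 | 2·6+1·4+1·0+2·0 = 16
E: 3·0+4·6 = 24 | 2·3+1·4+1·6+2·4 = 24
M: 3·4+4·0 = 12 | 2·0+1·0+1·4+2·4 = 12
L: 3·0+4·7 = 28 | 2·7+1·6+1·0+2·4 = 28
gcd(3,4,2,1,1,2) = 1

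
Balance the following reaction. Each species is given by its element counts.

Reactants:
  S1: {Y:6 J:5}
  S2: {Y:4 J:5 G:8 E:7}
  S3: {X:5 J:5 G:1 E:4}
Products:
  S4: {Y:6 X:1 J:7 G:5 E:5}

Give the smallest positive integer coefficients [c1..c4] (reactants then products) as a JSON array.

Y: 3·6+3·4+1·0 = 30 | 5·6 = 30
X: 3·0+3·0+1·5 = 5 | 5·1 = 5
J: 3·5+3·5+1·5 = 35 | 5·7 = 35
G: 3·0+3·8+1·1 = 25 | 5·5 = 25
E: 3·0+3·7+1·4 = 25 | 5·5 = 25
gcd(3,3,1,5) = 1

Coefficients: [3, 3, 1, 5]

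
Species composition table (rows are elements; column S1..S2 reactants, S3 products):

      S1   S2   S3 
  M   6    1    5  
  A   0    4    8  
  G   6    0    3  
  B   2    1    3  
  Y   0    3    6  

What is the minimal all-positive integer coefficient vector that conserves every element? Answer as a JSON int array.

Coefficients: [1, 4, 2]

M: 1·6+4·1 = 10 | 2·5 = 10
A: 1·0+4·4 = 16 | 2·8 = 16
G: 1·6+4·0 = 6 | 2·3 = 6
B: 1·2+4·1 = 6 | 2·3 = 6
Y: 1·0+4·3 = 12 | 2·6 = 12
gcd(1,4,2) = 1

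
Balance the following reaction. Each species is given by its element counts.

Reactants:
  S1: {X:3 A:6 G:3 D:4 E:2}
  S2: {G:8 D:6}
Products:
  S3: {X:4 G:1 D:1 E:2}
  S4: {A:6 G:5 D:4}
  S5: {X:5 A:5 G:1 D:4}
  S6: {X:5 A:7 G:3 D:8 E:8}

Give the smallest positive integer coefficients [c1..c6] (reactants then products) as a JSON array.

Coefficients: [6, 1, 2, 4, 1, 1]

X: 6·3+1·0 = 18 | 2·4+4·0+1·5+1·5 = 18
A: 6·6+1·0 = 36 | 2·0+4·6+1·5+1·7 = 36
G: 6·3+1·8 = 26 | 2·1+4·5+1·1+1·3 = 26
D: 6·4+1·6 = 30 | 2·1+4·4+1·4+1·8 = 30
E: 6·2+1·0 = 12 | 2·2+4·0+1·0+1·8 = 12
gcd(6,1,2,4,1,1) = 1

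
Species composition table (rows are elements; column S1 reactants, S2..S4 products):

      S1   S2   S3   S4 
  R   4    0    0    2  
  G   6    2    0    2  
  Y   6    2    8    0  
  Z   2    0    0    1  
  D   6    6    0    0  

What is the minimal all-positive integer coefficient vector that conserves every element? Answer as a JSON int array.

R: 2·4 = 8 | 2·0+1·0+4·2 = 8
G: 2·6 = 12 | 2·2+1·0+4·2 = 12
Y: 2·6 = 12 | 2·2+1·8+4·0 = 12
Z: 2·2 = 4 | 2·0+1·0+4·1 = 4
D: 2·6 = 12 | 2·6+1·0+4·0 = 12
gcd(2,2,1,4) = 1

Coefficients: [2, 2, 1, 4]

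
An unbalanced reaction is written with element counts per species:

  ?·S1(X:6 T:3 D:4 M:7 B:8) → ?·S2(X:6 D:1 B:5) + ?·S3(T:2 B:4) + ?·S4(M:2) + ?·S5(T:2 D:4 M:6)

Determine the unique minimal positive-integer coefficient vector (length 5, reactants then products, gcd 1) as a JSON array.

X: 4·6 = 24 | 4·6+3·0+5·0+3·0 = 24
T: 4·3 = 12 | 4·0+3·2+5·0+3·2 = 12
D: 4·4 = 16 | 4·1+3·0+5·0+3·4 = 16
M: 4·7 = 28 | 4·0+3·0+5·2+3·6 = 28
B: 4·8 = 32 | 4·5+3·4+5·0+3·0 = 32
gcd(4,4,3,5,3) = 1

Coefficients: [4, 4, 3, 5, 3]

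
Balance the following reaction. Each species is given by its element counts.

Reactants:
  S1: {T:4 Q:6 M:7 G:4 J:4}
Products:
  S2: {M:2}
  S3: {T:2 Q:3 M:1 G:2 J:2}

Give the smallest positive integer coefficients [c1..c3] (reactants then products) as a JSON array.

T: 2·4 = 8 | 5·0+4·2 = 8
Q: 2·6 = 12 | 5·0+4·3 = 12
M: 2·7 = 14 | 5·2+4·1 = 14
G: 2·4 = 8 | 5·0+4·2 = 8
J: 2·4 = 8 | 5·0+4·2 = 8
gcd(2,5,4) = 1

Coefficients: [2, 5, 4]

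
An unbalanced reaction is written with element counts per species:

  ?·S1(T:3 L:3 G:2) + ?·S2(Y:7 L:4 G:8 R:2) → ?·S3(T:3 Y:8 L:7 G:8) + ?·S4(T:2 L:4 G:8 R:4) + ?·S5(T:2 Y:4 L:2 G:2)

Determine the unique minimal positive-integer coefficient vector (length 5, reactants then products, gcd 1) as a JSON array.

T: 5·3+4·0 = 15 | 3·3+2·2+1·2 = 15
Y: 5·0+4·7 = 28 | 3·8+2·0+1·4 = 28
L: 5·3+4·4 = 31 | 3·7+2·4+1·2 = 31
G: 5·2+4·8 = 42 | 3·8+2·8+1·2 = 42
R: 5·0+4·2 = 8 | 3·0+2·4+1·0 = 8
gcd(5,4,3,2,1) = 1

Coefficients: [5, 4, 3, 2, 1]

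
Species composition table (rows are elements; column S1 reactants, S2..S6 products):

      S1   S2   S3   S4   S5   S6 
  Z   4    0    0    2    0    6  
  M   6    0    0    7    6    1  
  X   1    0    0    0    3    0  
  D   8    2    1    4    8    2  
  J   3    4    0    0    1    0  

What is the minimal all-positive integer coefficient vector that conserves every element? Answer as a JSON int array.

Coefficients: [6, 4, 6, 3, 2, 3]

Z: 6·4 = 24 | 4·0+6·0+3·2+2·0+3·6 = 24
M: 6·6 = 36 | 4·0+6·0+3·7+2·6+3·1 = 36
X: 6·1 = 6 | 4·0+6·0+3·0+2·3+3·0 = 6
D: 6·8 = 48 | 4·2+6·1+3·4+2·8+3·2 = 48
J: 6·3 = 18 | 4·4+6·0+3·0+2·1+3·0 = 18
gcd(6,4,6,3,2,3) = 1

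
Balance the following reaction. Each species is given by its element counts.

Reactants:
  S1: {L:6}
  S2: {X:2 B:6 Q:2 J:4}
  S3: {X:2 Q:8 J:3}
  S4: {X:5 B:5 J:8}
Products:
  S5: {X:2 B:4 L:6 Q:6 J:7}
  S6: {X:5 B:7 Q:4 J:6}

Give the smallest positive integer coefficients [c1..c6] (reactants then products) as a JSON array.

X: 3·0+5·2+3·2+2·5 = 26 | 3·2+4·5 = 26
B: 3·0+5·6+3·0+2·5 = 40 | 3·4+4·7 = 40
L: 3·6+5·0+3·0+2·0 = 18 | 3·6+4·0 = 18
Q: 3·0+5·2+3·8+2·0 = 34 | 3·6+4·4 = 34
J: 3·0+5·4+3·3+2·8 = 45 | 3·7+4·6 = 45
gcd(3,5,3,2,3,4) = 1

Coefficients: [3, 5, 3, 2, 3, 4]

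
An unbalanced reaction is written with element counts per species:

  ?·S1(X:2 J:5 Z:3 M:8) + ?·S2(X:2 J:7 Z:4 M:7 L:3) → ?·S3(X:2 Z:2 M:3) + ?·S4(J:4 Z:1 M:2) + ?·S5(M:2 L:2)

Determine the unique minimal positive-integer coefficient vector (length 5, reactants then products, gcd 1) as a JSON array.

Coefficients: [2, 2, 4, 6, 3]

X: 2·2+2·2 = 8 | 4·2+6·0+3·0 = 8
J: 2·5+2·7 = 24 | 4·0+6·4+3·0 = 24
Z: 2·3+2·4 = 14 | 4·2+6·1+3·0 = 14
M: 2·8+2·7 = 30 | 4·3+6·2+3·2 = 30
L: 2·0+2·3 = 6 | 4·0+6·0+3·2 = 6
gcd(2,2,4,6,3) = 1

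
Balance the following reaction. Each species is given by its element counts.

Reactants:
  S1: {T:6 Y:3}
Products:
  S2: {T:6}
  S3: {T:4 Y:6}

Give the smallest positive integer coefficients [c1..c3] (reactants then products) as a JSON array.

Coefficients: [6, 4, 3]

T: 6·6 = 36 | 4·6+3·4 = 36
Y: 6·3 = 18 | 4·0+3·6 = 18
gcd(6,4,3) = 1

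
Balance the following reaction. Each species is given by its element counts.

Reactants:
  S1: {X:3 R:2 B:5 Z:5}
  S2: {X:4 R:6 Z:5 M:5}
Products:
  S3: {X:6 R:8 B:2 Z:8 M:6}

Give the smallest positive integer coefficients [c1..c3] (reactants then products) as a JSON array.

X: 2·3+6·4 = 30 | 5·6 = 30
R: 2·2+6·6 = 40 | 5·8 = 40
B: 2·5+6·0 = 10 | 5·2 = 10
Z: 2·5+6·5 = 40 | 5·8 = 40
M: 2·0+6·5 = 30 | 5·6 = 30
gcd(2,6,5) = 1

Coefficients: [2, 6, 5]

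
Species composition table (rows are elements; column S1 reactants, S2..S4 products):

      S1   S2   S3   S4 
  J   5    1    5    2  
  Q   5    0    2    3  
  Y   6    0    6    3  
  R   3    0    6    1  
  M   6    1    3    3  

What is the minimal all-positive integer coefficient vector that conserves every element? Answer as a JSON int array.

J: 4·5 = 20 | 3·1+1·5+6·2 = 20
Q: 4·5 = 20 | 3·0+1·2+6·3 = 20
Y: 4·6 = 24 | 3·0+1·6+6·3 = 24
R: 4·3 = 12 | 3·0+1·6+6·1 = 12
M: 4·6 = 24 | 3·1+1·3+6·3 = 24
gcd(4,3,1,6) = 1

Coefficients: [4, 3, 1, 6]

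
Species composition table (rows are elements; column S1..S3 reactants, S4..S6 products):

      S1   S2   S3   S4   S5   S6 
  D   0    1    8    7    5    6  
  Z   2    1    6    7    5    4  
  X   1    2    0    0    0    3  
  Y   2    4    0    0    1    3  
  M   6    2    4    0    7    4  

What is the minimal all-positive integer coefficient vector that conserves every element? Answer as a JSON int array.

D: 4·0+1·1+6·8 = 49 | 1·7+6·5+2·6 = 49
Z: 4·2+1·1+6·6 = 45 | 1·7+6·5+2·4 = 45
X: 4·1+1·2+6·0 = 6 | 1·0+6·0+2·3 = 6
Y: 4·2+1·4+6·0 = 12 | 1·0+6·1+2·3 = 12
M: 4·6+1·2+6·4 = 50 | 1·0+6·7+2·4 = 50
gcd(4,1,6,1,6,2) = 1

Coefficients: [4, 1, 6, 1, 6, 2]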